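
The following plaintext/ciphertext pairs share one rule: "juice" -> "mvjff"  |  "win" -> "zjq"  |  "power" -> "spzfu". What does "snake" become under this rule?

The shift depends on letter class: consonant j→m is +3, but vowel u→v is +1. Two shifts are in play — +1 for a/e/i/o/u, +3 for every other letter.
On snake: s(cons)+3=v, n(cons)+3=q, a(vowel)+1=b, k(cons)+3=n, e(vowel)+1=f.

vqbnf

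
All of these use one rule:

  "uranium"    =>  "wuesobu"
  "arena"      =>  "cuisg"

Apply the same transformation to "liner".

In uranium: u→w is +2, r→u is +3, a→e is +4, n→s is +5 — the shift increases by 1 each position. Letter i (0-indexed) is shifted by i+2, so successive shifts are 2, 3, 4, ….
Applying it to liner: l+2=n, i+3=l, n+4=r, e+5=j, r+6=x.

nlrjx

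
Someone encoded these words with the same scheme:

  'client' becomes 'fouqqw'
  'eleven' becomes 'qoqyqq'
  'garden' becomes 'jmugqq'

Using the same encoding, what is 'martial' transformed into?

pmuwumo

The shift depends on letter class: consonant c→f is +3, but vowel i→u is +12. The rule splits by letter class: vowels +12, consonants +3.
For martial: m(cons)+3=p, a(vowel)+12=m, r(cons)+3=u, t(cons)+3=w, i(vowel)+12=u, a(vowel)+12=m, l(cons)+3=o.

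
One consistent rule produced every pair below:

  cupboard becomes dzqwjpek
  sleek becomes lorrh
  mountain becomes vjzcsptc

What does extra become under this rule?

rusep

Each letter's alphabet position (a=0..z=25) is mapped through 7·x+15 mod 26 — an affine cipher.
Applying it to extra: e(4)→7·4+15≡17=r; x(23)→7·23+15≡20=u; t(19)→7·19+15≡18=s; r(17)→7·17+15≡4=e; a(0)→7·0+15≡15=p (all mod 26).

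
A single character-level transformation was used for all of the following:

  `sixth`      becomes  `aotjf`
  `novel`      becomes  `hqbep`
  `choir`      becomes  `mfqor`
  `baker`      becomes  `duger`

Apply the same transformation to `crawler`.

s(18)→a(0) and i(8)→o(14) fit y≡9x+20 (mod 26); the inverse of 9 mod 26 is 3. This is an affine cipher: with a=0,…,z=25, each position x becomes (9x+20) mod 26.
For crawler: c(2)→9·2+20≡12=m; r(17)→9·17+20≡17=r; a(0)→9·0+20≡20=u; w(22)→9·22+20≡10=k; l(11)→9·11+20≡15=p; e(4)→9·4+20≡4=e; r(17)→9·17+20≡17=r (all mod 26).

mrukper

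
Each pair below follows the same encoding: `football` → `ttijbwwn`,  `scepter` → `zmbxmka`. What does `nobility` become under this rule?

gbqtqjwv

The output letters match the input read backwards, each shifted +8: football reversed is llabtoof. Read the word backwards and shift each letter +8.
Applying it to nobility: reverse → ytilibon; then shift: y+8=g, t+8=b, i+8=q, l+8=t, i+8=q, b+8=j, o+8=w, n+8=v.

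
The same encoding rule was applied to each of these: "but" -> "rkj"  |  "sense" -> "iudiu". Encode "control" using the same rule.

sedjheb

Compare letters: b→r is +16, u→k is +16, t→j is +16 — a constant shift. Each letter is shifted forward by 16 in the alphabet (a Caesar shift of +16).
On control: c+16=s, o+16=e, n+16=d, t+16=j, r+16=h, o+16=e, l+16=b.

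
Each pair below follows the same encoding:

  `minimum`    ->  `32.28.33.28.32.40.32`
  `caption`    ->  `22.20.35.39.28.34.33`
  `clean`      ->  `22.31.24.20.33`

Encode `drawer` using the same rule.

23.37.20.42.24.37

m is letter #13 and maps to 32: an offset of 19. The number is (letter's place in the alphabet, a=1) + 19.
On drawer: d=4→23, r=18→37, a=1→20, w=23→42, e=5→24, r=18→37.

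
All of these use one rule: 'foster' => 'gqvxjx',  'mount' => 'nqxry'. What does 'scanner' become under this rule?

The shift increases by 1 at each position, starting from +1: 1, 2, 3, ….
On scanner: s+1=t, c+2=e, a+3=d, n+4=r, n+5=s, e+6=k, r+7=y.

tedrsky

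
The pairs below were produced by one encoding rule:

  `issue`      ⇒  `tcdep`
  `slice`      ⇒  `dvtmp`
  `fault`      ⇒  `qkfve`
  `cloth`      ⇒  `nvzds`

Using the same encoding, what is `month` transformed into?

xyyds

Shifts by position in issue: pos 0: i→t (+11), pos 1: s→c (+10), pos 2: s→d (+11), pos 3: u→e (+10) — repeating every 2. The shifts repeat in a cycle of length 2: positions 0,1,… shift by +11, +10, then the pattern repeats.
Applying it to month: m+11=x, o+10=y, n+11=y, t+10=d, h+11=s.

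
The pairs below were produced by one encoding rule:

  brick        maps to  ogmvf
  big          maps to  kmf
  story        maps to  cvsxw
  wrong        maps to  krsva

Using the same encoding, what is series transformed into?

wimviw

The output letters match the input read backwards, each shifted +4: brick reversed is kcirb. Read the word backwards and shift each letter +4.
On series: reverse → seires; then shift: s+4=w, e+4=i, i+4=m, r+4=v, e+4=i, s+4=w.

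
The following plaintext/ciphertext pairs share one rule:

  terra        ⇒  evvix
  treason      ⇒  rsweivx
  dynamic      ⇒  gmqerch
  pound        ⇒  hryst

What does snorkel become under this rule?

The word is reversed, then every letter is shifted forward by 4.
Applying it to snorkel: reverse → lekrons; then shift: l+4=p, e+4=i, k+4=o, r+4=v, o+4=s, n+4=r, s+4=w.

piovsrw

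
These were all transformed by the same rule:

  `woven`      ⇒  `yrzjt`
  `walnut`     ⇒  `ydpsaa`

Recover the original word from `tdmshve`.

rainbow

In woven: w→y is +2, o→r is +3, v→z is +4, e→j is +5 — the shift increases by 1 each position. The shift increases by 1 at each position, starting from +2: 2, 3, 4, ….
Undoing it on tdmshve: t−2=r, d−3=a, m−4=i, s−5=n, h−6=b, v−7=o, e−8=w.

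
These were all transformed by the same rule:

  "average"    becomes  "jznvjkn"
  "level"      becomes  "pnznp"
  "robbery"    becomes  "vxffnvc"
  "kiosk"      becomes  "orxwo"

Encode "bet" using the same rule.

fnx

The shift depends on letter class: consonant v→z is +4, but vowel a→j is +9. Two shifts are in play — +9 for a/e/i/o/u, +4 for every other letter.
Applying it to bet: b(cons)+4=f, e(vowel)+9=n, t(cons)+4=x.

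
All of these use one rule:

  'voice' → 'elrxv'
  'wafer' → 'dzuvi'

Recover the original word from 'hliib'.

sorry

Each pair mirrors across the alphabet (v↔e, o↔l, i↔r): positions sum to 25. This is the alphabet-reversal cipher (Atbash): a becomes z, b becomes y, etc.
Decoding hliib: h↔s, l↔o, i↔r, i↔r, b↔y.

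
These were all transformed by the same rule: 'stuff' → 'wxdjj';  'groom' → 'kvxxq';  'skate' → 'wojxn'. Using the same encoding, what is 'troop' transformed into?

xvxxt

Vowels shift forward by 9 and consonants shift forward by 4.
For troop: t(cons)+4=x, r(cons)+4=v, o(vowel)+9=x, o(vowel)+9=x, p(cons)+4=t.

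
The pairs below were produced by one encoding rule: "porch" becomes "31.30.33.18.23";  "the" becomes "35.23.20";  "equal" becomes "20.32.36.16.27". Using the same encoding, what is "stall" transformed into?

Letters become their 1-based position plus 15 (so a→16, b→17, …).
On stall: s=19→34, t=20→35, a=1→16, l=12→27, l=12→27.

34.35.16.27.27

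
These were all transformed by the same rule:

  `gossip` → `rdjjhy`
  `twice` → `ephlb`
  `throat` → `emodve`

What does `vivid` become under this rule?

g(6)→r(17) and o(14)→d(3) fit y≡21x+21 (mod 26); the inverse of 21 mod 26 is 5. Each letter's alphabet position (a=0..z=25) is mapped through 21·x+21 mod 26 — an affine cipher.
On vivid: v(21)→21·21+21≡20=u; i(8)→21·8+21≡7=h; v(21)→21·21+21≡20=u; i(8)→21·8+21≡7=h; d(3)→21·3+21≡6=g (all mod 26).

uhuhg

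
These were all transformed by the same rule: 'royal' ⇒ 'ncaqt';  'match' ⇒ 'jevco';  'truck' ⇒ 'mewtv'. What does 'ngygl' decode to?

jewel

The output letters match the input read backwards, each shifted +2: royal reversed is layor. Two steps: reverse the string, then apply a Caesar shift of +2.
Undoing it on ngygl: shift back: n−2=l, g−2=e, y−2=w, g−2=e, l−2=j → lewej; then reverse → jewel.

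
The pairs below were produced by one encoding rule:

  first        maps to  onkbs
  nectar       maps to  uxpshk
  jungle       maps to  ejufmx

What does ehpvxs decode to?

jacket

This is an affine cipher: with a=0,…,z=25, each position x becomes (17x+7) mod 26.
Undoing it on ehpvxs: e(4)→23·(4−7)≡9=j; h(7)→23·(7−7)≡0=a; p(15)→23·(15−7)≡2=c; v(21)→23·(21−7)≡10=k; x(23)→23·(23−7)≡4=e; s(18)→23·(18−7)≡19=t (all mod 26).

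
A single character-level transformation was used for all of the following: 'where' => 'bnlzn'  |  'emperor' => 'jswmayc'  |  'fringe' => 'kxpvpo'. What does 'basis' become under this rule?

ggzqb

Each letter shifts forward by (position + 5), i.e. 5, 6, 7, … — the shift grows by one for each successive letter.
Applying it to basis: b+5=g, a+6=g, s+7=z, i+8=q, s+9=b.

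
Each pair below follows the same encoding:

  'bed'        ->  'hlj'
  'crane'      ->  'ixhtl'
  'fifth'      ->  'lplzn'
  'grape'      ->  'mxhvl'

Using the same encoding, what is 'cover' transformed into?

ivblx

The shift depends on letter class: consonant b→h is +6, but vowel e→l is +7. The rule splits by letter class: vowels +7, consonants +6.
For cover: c(cons)+6=i, o(vowel)+7=v, v(cons)+6=b, e(vowel)+7=l, r(cons)+6=x.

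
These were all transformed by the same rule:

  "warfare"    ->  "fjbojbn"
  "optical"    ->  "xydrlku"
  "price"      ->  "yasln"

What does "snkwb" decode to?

It's a Vigenère-style cipher with numeric key [9,9,10]: position i shifts by key[i mod 3].
Decoding snkwb: s−9=j, n−9=e, k−10=a, w−9=n, b−9=s.

jeans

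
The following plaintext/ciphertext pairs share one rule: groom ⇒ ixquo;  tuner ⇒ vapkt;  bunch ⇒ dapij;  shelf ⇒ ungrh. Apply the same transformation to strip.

Shifts by position in groom: pos 0: g→i (+2), pos 1: r→x (+6), pos 2: o→q (+2), pos 3: o→u (+6) — repeating every 2. It's a Vigenère-style cipher with numeric key [2,6]: position i shifts by key[i mod 2].
For strip: s+2=u, t+6=z, r+2=t, i+6=o, p+2=r.

uztor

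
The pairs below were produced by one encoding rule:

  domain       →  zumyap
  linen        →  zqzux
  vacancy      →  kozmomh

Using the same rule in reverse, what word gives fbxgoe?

Read the word backwards and shift each letter +12.
Undoing it on fbxgoe: shift back: f−12=t, b−12=p, x−12=l, g−12=u, o−12=c, e−12=s → tplucs; then reverse → sculpt.

sculpt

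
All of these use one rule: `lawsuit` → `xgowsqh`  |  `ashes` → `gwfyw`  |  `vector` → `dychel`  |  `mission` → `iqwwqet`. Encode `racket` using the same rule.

lgcmyh

Treating letters as 0–25, the rule is x ↦ 11x + 6 (mod 26).
Applying it to racket: r(17)→11·17+6≡11=l; a(0)→11·0+6≡6=g; c(2)→11·2+6≡2=c; k(10)→11·10+6≡12=m; e(4)→11·4+6≡24=y; t(19)→11·19+6≡7=h (all mod 26).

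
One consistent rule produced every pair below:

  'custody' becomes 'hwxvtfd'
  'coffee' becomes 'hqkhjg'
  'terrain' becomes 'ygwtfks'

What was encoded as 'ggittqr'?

bedroom

Shifts by position in custody: pos 0: c→h (+5), pos 1: u→w (+2), pos 2: s→x (+5), pos 3: t→v (+2) — repeating every 2. It's a Vigenère-style cipher with numeric key [5,2]: position i shifts by key[i mod 2].
Undoing it on ggittqr: g−5=b, g−2=e, i−5=d, t−2=r, t−5=o, q−2=o, r−5=m.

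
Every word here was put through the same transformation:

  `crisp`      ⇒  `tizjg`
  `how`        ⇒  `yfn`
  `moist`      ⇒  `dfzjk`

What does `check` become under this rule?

Compare letters: c→t is +17, r→i is +17, i→z is +17 — a constant shift. Each letter is shifted forward by 17 in the alphabet (a Caesar shift of +17).
For check: c+17=t, h+17=y, e+17=v, c+17=t, k+17=b.

tyvtb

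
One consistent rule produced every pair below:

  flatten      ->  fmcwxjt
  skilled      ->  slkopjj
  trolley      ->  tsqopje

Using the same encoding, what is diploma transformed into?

djrosrg

Letter i (0-indexed) is shifted by i+0, so successive shifts are 0, 1, 2, ….
On diploma: d+0=d, i+1=j, p+2=r, l+3=o, o+4=s, m+5=r, a+6=g.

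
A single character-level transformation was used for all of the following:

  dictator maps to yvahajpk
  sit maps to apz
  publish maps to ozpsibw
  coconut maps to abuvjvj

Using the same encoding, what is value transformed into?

lbshc

Read the word backwards and shift each letter +7.
For value: reverse → eulav; then shift: e+7=l, u+7=b, l+7=s, a+7=h, v+7=c.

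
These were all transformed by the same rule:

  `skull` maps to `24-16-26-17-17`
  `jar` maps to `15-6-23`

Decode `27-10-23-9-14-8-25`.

verdict

The number is (letter's place in the alphabet, a=1) + 5.
Reversing it on 27-10-23-9-14-8-25: 27→(27−5)÷1=22=v, 10→(10−5)÷1=5=e, 23→(23−5)÷1=18=r, 9→(9−5)÷1=4=d, 14→(14−5)÷1=9=i, 8→(8−5)÷1=3=c, 25→(25−5)÷1=20=t.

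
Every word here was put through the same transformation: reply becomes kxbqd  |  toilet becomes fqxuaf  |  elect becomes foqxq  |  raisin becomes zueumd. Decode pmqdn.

bread

The output letters match the input read backwards, each shifted +12: reply reversed is ylper. Two steps: reverse the string, then apply a Caesar shift of +12.
Undoing it on pmqdn: shift back: p−12=d, m−12=a, q−12=e, d−12=r, n−12=b → daerb; then reverse → bread.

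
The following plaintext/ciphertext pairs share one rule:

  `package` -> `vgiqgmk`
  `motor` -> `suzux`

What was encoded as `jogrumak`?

Each letter is shifted forward by 6 in the alphabet (a Caesar shift of +6).
Reversing it on jogrumak: j−6=d, o−6=i, g−6=a, r−6=l, u−6=o, m−6=g, a−6=u, k−6=e.

dialogue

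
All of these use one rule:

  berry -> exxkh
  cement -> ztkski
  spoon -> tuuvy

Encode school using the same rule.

The output letters match the input read backwards, each shifted +6: berry reversed is yrreb. Two steps: reverse the string, then apply a Caesar shift of +6.
On school: reverse → loohcs; then shift: l+6=r, o+6=u, o+6=u, h+6=n, c+6=i, s+6=y.

ruuniy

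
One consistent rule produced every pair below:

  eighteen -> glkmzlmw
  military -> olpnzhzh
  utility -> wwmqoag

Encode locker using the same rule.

nrgpky

Letter i (0-indexed) is shifted by i+2, so successive shifts are 2, 3, 4, ….
Applying it to locker: l+2=n, o+3=r, c+4=g, k+5=p, e+6=k, r+7=y.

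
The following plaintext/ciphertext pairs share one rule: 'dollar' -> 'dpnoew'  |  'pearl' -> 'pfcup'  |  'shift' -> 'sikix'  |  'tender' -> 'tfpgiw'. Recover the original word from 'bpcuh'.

Letter i (0-indexed) is shifted by i+0, so successive shifts are 0, 1, 2, ….
Decoding bpcuh: b−0=b, p−1=o, c−2=a, u−3=r, h−4=d.

board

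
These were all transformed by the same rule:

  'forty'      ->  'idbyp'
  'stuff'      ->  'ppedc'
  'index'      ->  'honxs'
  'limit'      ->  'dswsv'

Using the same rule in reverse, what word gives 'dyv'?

lot

The output letters match the input read backwards, each shifted +10: forty reversed is ytrof. Two steps: reverse the string, then apply a Caesar shift of +10.
Decoding dyv: shift back: d−10=t, y−10=o, v−10=l → tol; then reverse → lot.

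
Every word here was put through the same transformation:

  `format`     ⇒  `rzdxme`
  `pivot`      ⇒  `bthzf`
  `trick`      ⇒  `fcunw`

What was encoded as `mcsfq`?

Shifts by position in format: pos 0: f→r (+12), pos 1: o→z (+11), pos 2: r→d (+12), pos 3: m→x (+11) — repeating every 2. A repeating key of period 2 is used — shifts +12, +11 over and over.
Undoing it on mcsfq: m−12=a, c−11=r, s−12=g, f−11=u, q−12=e.

argue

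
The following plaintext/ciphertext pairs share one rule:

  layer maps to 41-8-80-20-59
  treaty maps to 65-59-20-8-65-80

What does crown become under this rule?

14-59-50-74-47

l(#12)→41 and a(#1)→8: differences scale by 3, so n = 3·pos + 5. The formula is n = 3×(alphabet index, a=1) + 5.
On crown: c=3→14, r=18→59, o=15→50, w=23→74, n=14→47.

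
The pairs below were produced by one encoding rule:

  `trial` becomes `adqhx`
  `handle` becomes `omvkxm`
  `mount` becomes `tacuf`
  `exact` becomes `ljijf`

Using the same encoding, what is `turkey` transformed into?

Shifts by position in trial: pos 0: t→a (+7), pos 1: r→d (+12), pos 2: i→q (+8), pos 3: a→h (+7), pos 4: l→x (+12) — repeating every 3. The shifts repeat in a cycle of length 3: positions 0,1,… shift by +7, +12, +8, then the pattern repeats.
Applying it to turkey: t+7=a, u+12=g, r+8=z, k+7=r, e+12=q, y+8=g.

agzrqg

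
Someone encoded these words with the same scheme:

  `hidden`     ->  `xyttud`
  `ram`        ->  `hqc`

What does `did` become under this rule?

tyt

Compare letters: h→x is +16, i→y is +16, d→t is +16 — a constant shift. It's a constant shift of +16 (ROT16).
Applying it to did: d+16=t, i+16=y, d+16=t.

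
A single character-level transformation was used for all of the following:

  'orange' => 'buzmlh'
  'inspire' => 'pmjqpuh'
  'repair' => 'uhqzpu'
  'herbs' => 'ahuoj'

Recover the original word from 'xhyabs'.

o(14)→b(1) and r(17)→u(20) fit y≡15x+25 (mod 26); the inverse of 15 mod 26 is 7. This is an affine cipher: with a=0,…,z=25, each position x becomes (15x+25) mod 26.
Decoding xhyabs: x(23)→7·(23−25)≡12=m; h(7)→7·(7−25)≡4=e; y(24)→7·(24−25)≡19=t; a(0)→7·(0−25)≡7=h; b(1)→7·(1−25)≡14=o; s(18)→7·(18−25)≡3=d (all mod 26).

method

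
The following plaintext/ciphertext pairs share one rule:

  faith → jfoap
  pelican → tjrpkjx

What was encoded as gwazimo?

In faith: f→j is +4, a→f is +5, i→o is +6, t→a is +7 — the shift increases by 1 each position. The shift increases by 1 at each position, starting from +4: 4, 5, 6, ….
Reversing it on gwazimo: g−4=c, w−5=r, a−6=u, z−7=s, i−8=a, m−9=d, o−10=e.

crusade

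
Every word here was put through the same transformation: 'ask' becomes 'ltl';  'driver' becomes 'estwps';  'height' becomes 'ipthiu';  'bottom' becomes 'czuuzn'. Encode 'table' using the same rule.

Vowels shift forward by 11 and consonants shift forward by 1.
For table: t(cons)+1=u, a(vowel)+11=l, b(cons)+1=c, l(cons)+1=m, e(vowel)+11=p.

ulcmp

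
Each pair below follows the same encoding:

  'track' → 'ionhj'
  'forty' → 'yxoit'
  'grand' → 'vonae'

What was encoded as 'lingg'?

This is an affine cipher: with a=0,…,z=25, each position x becomes (23x+13) mod 26.
Reversing it on lingg: l(11)→17·(11−13)≡18=s; i(8)→17·(8−13)≡19=t; n(13)→17·(13−13)≡0=a; g(6)→17·(6−13)≡11=l; g(6)→17·(6−13)≡11=l (all mod 26).

stall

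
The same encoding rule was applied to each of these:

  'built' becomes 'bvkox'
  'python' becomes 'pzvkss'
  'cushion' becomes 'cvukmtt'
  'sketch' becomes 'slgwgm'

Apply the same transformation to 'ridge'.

rjfji

In built: b→b is +0, u→v is +1, i→k is +2, l→o is +3 — the shift increases by 1 each position. Each letter shifts forward by its position index (0, 1, 2, …) — the shift grows by one for each successive letter.
For ridge: r+0=r, i+1=j, d+2=f, g+3=j, e+4=i.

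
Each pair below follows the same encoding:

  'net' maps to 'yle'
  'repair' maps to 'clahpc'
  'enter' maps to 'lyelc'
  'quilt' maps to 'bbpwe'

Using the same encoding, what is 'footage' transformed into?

qvvehrl

The shift depends on letter class: consonant n→y is +11, but vowel e→l is +7. The rule splits by letter class: vowels +7, consonants +11.
On footage: f(cons)+11=q, o(vowel)+7=v, o(vowel)+7=v, t(cons)+11=e, a(vowel)+7=h, g(cons)+11=r, e(vowel)+7=l.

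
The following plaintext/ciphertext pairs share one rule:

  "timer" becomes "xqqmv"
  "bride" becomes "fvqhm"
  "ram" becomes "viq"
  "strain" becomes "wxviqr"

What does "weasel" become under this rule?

amiwmp

The rule splits by letter class: vowels +8, consonants +4.
On weasel: w(cons)+4=a, e(vowel)+8=m, a(vowel)+8=i, s(cons)+4=w, e(vowel)+8=m, l(cons)+4=p.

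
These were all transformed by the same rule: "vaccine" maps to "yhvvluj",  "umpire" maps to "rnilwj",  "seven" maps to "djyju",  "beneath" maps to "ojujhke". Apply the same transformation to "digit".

v(21)→y(24) and a(0)→h(7) fit y≡7x+7 (mod 26); the inverse of 7 mod 26 is 15. Each letter's alphabet position (a=0..z=25) is mapped through 7·x+7 mod 26 — an affine cipher.
For digit: d(3)→7·3+7≡2=c; i(8)→7·8+7≡11=l; g(6)→7·6+7≡23=x; i(8)→7·8+7≡11=l; t(19)→7·19+7≡10=k (all mod 26).

clxlk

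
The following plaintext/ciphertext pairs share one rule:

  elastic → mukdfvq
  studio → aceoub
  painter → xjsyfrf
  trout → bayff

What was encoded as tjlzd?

In elastic: e→m is +8, l→u is +9, a→k is +10, s→d is +11 — the shift increases by 1 each position. The shift increases by 1 at each position, starting from +8: 8, 9, 10, ….
Decoding tjlzd: t−8=l, j−9=a, l−10=b, z−11=o, d−12=r.

labor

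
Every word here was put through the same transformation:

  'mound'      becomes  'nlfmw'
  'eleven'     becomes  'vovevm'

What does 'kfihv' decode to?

purse

Each pair mirrors across the alphabet (m↔n, o↔l, u↔f): positions sum to 25. Letters are reflected about the middle of the alphabet (position → 25−position): Atbash.
Decoding kfihv: k↔p, f↔u, i↔r, h↔s, v↔e.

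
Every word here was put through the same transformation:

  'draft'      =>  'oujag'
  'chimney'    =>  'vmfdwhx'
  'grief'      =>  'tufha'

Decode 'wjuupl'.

d(3)→o(14) and r(17)→u(20) fit y≡19x+9 (mod 26); the inverse of 19 mod 26 is 11. This is an affine cipher: with a=0,…,z=25, each position x becomes (19x+9) mod 26.
Reversing it on wjuupl: w(22)→11·(22−9)≡13=n; j(9)→11·(9−9)≡0=a; u(20)→11·(20−9)≡17=r; u(20)→11·(20−9)≡17=r; p(15)→11·(15−9)≡14=o; l(11)→11·(11−9)≡22=w (all mod 26).

narrow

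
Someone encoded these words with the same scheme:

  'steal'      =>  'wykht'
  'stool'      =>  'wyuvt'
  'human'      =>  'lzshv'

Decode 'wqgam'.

slate

Each letter shifts forward by (position + 4), i.e. 4, 5, 6, … — the shift grows by one for each successive letter.
Undoing it on wqgam: w−4=s, q−5=l, g−6=a, a−7=t, m−8=e.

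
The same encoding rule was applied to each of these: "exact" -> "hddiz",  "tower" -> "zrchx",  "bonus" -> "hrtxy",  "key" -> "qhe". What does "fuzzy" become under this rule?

The shift depends on letter class: consonant x→d is +6, but vowel e→h is +3. Vowels shift forward by 3 and consonants shift forward by 6.
On fuzzy: f(cons)+6=l, u(vowel)+3=x, z(cons)+6=f, z(cons)+6=f, y(cons)+6=e.

lxffe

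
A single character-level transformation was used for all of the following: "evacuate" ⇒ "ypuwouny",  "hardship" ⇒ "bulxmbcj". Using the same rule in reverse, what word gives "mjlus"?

Every letter moves 20 places later in the alphabet, wrapping around z→a.
Reversing it on mjlus: m−20=s, j−20=p, l−20=r, u−20=a, s−20=y.

spray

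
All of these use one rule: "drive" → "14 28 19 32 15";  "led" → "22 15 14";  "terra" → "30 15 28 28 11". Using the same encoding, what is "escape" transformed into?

15 29 13 11 26 15

Letters become their 1-based position plus 10 (so a→11, b→12, …).
On escape: e=5→15, s=19→29, c=3→13, a=1→11, p=16→26, e=5→15.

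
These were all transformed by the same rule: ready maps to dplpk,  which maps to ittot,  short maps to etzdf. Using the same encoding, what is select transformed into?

epxpof

Two shifts are in play — +11 for a/e/i/o/u, +12 for every other letter.
Applying it to select: s(cons)+12=e, e(vowel)+11=p, l(cons)+12=x, e(vowel)+11=p, c(cons)+12=o, t(cons)+12=f.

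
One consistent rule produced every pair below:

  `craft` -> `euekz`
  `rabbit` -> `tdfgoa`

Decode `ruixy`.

In craft: c→e is +2, r→u is +3, a→e is +4, f→k is +5 — the shift increases by 1 each position. The shift increases by 1 at each position, starting from +2: 2, 3, 4, ….
Reversing it on ruixy: r−2=p, u−3=r, i−4=e, x−5=s, y−6=s.

press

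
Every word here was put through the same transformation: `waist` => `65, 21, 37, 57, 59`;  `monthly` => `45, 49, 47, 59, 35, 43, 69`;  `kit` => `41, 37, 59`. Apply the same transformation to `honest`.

w(#23)→65 and a(#1)→21: differences scale by 2, so n = 2·pos + 19. With a=1..z=26, the number is 2·pos + 19.
Applying it to honest: h=8→35, o=15→49, n=14→47, e=5→29, s=19→57, t=20→59.

35, 49, 47, 29, 57, 59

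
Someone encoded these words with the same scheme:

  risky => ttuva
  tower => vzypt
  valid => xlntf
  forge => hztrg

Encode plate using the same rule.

rwceg

The shifts repeat in a cycle of length 2: positions 0,1,… shift by +2, +11, then the pattern repeats.
On plate: p+2=r, l+11=w, a+2=c, t+11=e, e+2=g.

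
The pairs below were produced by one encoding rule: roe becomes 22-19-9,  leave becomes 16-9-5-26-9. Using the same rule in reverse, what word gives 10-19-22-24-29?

r is letter #18 and maps to 22: an offset of 4. The number is (letter's place in the alphabet, a=1) + 4.
Reversing it on 10-19-22-24-29: 10→(10−4)÷1=6=f, 19→(19−4)÷1=15=o, 22→(22−4)÷1=18=r, 24→(24−4)÷1=20=t, 29→(29−4)÷1=25=y.

forty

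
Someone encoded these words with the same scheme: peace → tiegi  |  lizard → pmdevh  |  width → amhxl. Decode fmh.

bid

Compare letters: p→t is +4, e→i is +4, a→e is +4 — a constant shift. This is a Caesar cipher with shift 4.
Decoding fmh: f−4=b, m−4=i, h−4=d.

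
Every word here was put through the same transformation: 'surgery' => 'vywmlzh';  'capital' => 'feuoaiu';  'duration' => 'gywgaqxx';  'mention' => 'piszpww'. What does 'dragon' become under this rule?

gvfmvv

The shift increases by 1 at each position, starting from +3: 3, 4, 5, ….
For dragon: d+3=g, r+4=v, a+5=f, g+6=m, o+7=v, n+8=v.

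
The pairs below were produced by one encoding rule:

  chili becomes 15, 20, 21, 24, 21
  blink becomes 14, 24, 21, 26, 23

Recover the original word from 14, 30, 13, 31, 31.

c is letter #3 and maps to 15: an offset of 12. The number is (letter's place in the alphabet, a=1) + 12.
Reversing it on 14, 30, 13, 31, 31: 14→(14−12)÷1=2=b, 30→(30−12)÷1=18=r, 13→(13−12)÷1=1=a, 31→(31−12)÷1=19=s, 31→(31−12)÷1=19=s.

brass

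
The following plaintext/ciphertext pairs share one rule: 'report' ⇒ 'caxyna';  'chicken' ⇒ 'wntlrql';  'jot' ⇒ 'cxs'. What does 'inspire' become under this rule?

narybwr

The output letters match the input read backwards, each shifted +9: report reversed is troper. Two steps: reverse the string, then apply a Caesar shift of +9.
For inspire: reverse → eripsni; then shift: e+9=n, r+9=a, i+9=r, p+9=y, s+9=b, n+9=w, i+9=r.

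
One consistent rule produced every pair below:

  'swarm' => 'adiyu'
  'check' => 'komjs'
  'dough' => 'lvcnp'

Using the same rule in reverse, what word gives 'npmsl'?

It's a Vigenère-style cipher with numeric key [8,7]: position i shifts by key[i mod 2].
Decoding npmsl: n−8=f, p−7=i, m−8=e, s−7=l, l−8=d.

field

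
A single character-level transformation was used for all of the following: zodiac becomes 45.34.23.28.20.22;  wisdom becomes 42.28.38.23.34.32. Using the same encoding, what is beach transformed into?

Letters become their 1-based position plus 19 (so a→20, b→21, …).
Applying it to beach: b=2→21, e=5→24, a=1→20, c=3→22, h=8→27.

21.24.20.22.27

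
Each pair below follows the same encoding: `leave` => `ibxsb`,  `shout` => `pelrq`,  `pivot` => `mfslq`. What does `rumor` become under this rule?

This is a Caesar cipher with shift 23.
Applying it to rumor: r+23=o, u+23=r, m+23=j, o+23=l, r+23=o.

orjlo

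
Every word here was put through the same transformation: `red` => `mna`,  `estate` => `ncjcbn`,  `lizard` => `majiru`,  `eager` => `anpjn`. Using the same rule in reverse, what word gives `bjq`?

has

Read the word backwards and shift each letter +9.
Reversing it on bjq: shift back: b−9=s, j−9=a, q−9=h → sah; then reverse → has.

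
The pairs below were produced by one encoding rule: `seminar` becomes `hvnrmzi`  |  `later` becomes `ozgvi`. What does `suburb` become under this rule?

hfyfiy

This is the alphabet-reversal cipher (Atbash): a becomes z, b becomes y, etc.
On suburb: s↔h, u↔f, b↔y, u↔f, r↔i, b↔y.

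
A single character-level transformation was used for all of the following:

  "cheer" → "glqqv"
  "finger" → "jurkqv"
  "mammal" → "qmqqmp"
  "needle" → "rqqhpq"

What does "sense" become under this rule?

wqrwq

The shift depends on letter class: consonant c→g is +4, but vowel e→q is +12. Vowels shift forward by 12 and consonants shift forward by 4.
Applying it to sense: s(cons)+4=w, e(vowel)+12=q, n(cons)+4=r, s(cons)+4=w, e(vowel)+12=q.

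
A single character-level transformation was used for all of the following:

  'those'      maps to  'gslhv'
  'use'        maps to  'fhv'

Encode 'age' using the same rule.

Each pair mirrors across the alphabet (t↔g, h↔s, o↔l): positions sum to 25. Letters are reflected about the middle of the alphabet (position → 25−position): Atbash.
On age: a↔z, g↔t, e↔v.

ztv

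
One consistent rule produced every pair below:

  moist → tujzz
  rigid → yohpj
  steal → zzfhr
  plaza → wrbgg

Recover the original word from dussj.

Shifts by position in moist: pos 0: m→t (+7), pos 1: o→u (+6), pos 2: i→j (+1), pos 3: s→z (+7), pos 4: t→z (+6) — repeating every 3. The shifts repeat in a cycle of length 3: positions 0,1,… shift by +7, +6, +1, then the pattern repeats.
Decoding dussj: d−7=w, u−6=o, s−1=r, s−7=l, j−6=d.

world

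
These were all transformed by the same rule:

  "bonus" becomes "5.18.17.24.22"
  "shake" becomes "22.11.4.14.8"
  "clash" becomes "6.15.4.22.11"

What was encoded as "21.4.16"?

ram

b is letter #2 and maps to 5: an offset of 3. Each letter is replaced by its alphabet position (a=1..z=26) + 3.
Undoing it on 21.4.16: 21→(21−3)÷1=18=r, 4→(4−3)÷1=1=a, 16→(16−3)÷1=13=m.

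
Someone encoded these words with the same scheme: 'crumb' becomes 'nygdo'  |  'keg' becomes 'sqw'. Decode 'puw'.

kid

Read the word backwards and shift each letter +12.
Undoing it on puw: shift back: p−12=d, u−12=i, w−12=k → dik; then reverse → kid.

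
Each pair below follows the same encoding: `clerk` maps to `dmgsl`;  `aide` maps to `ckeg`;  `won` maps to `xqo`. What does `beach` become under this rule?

Vowels shift forward by 2 and consonants shift forward by 1.
For beach: b(cons)+1=c, e(vowel)+2=g, a(vowel)+2=c, c(cons)+1=d, h(cons)+1=i.

cgcdi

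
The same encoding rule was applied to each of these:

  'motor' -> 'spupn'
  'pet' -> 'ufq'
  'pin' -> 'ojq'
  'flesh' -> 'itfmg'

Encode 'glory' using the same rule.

The output letters match the input read backwards, each shifted +1: motor reversed is rotom. Read the word backwards and shift each letter +1.
On glory: reverse → yrolg; then shift: y+1=z, r+1=s, o+1=p, l+1=m, g+1=h.

zspmh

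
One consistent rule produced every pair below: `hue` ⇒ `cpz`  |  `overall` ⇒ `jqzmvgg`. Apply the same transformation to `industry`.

Compare letters: h→c is +21, u→p is +21, e→z is +21 — a constant shift. This is a Caesar cipher with shift 21.
Applying it to industry: i+21=d, n+21=i, d+21=y, u+21=p, s+21=n, t+21=o, r+21=m, y+21=t.

diypnomt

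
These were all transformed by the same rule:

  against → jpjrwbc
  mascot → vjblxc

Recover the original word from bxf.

sow

Compare letters: a→j is +9, g→p is +9, a→j is +9 — a constant shift. It's a constant shift of +9 (ROT9).
Reversing it on bxf: b−9=s, x−9=o, f−9=w.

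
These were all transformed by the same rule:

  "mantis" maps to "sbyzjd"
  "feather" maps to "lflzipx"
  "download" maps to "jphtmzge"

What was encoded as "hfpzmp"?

Shifts by position in mantis: pos 0: m→s (+6), pos 1: a→b (+1), pos 2: n→y (+11), pos 3: t→z (+6), pos 4: i→j (+1), pos 5: s→d (+11) — repeating every 3. It's a Vigenère-style cipher with numeric key [6,1,11]: position i shifts by key[i mod 3].
Undoing it on hfpzmp: h−6=b, f−1=e, p−11=e, z−6=t, m−1=l, p−11=e.

beetle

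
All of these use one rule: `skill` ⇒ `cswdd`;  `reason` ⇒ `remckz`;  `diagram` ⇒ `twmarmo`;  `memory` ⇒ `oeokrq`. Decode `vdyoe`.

plume

s(18)→c(2) and k(10)→s(18) fit y≡11x+12 (mod 26); the inverse of 11 mod 26 is 19. Treating letters as 0–25, the rule is x ↦ 11x + 12 (mod 26).
Undoing it on vdyoe: v(21)→19·(21−12)≡15=p; d(3)→19·(3−12)≡11=l; y(24)→19·(24−12)≡20=u; o(14)→19·(14−12)≡12=m; e(4)→19·(4−12)≡4=e (all mod 26).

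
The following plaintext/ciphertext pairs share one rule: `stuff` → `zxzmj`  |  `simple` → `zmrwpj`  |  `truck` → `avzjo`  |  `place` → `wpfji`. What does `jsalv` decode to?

Shifts by position in stuff: pos 0: s→z (+7), pos 1: t→x (+4), pos 2: u→z (+5), pos 3: f→m (+7), pos 4: f→j (+4) — repeating every 3. The shifts repeat in a cycle of length 3: positions 0,1,… shift by +7, +4, +5, then the pattern repeats.
Undoing it on jsalv: j−7=c, s−4=o, a−5=v, l−7=e, v−4=r.

cover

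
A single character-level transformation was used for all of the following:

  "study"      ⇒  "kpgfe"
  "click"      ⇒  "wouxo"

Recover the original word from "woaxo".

The output letters match the input read backwards, each shifted +12: study reversed is yduts. Read the word backwards and shift each letter +12.
Decoding woaxo: shift back: w−12=k, o−12=c, a−12=o, x−12=l, o−12=c → kcolc; then reverse → clock.

clock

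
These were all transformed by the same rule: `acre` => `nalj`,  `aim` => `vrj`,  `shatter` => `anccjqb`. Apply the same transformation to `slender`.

anmwnub

The output letters match the input read backwards, each shifted +9: acre reversed is erca. Two steps: reverse the string, then apply a Caesar shift of +9.
Applying it to slender: reverse → rednels; then shift: r+9=a, e+9=n, d+9=m, n+9=w, e+9=n, l+9=u, s+9=b.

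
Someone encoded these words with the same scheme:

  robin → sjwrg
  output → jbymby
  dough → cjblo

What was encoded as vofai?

shelf

r(17)→s(18) and o(14)→j(9) fit y≡3x+19 (mod 26); the inverse of 3 mod 26 is 9. Treating letters as 0–25, the rule is x ↦ 3x + 19 (mod 26).
Reversing it on vofai: v(21)→9·(21−19)≡18=s; o(14)→9·(14−19)≡7=h; f(5)→9·(5−19)≡4=e; a(0)→9·(0−19)≡11=l; i(8)→9·(8−19)≡5=f (all mod 26).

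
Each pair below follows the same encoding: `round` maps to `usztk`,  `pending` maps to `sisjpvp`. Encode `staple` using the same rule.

vxfvsm

In round: r→u is +3, o→s is +4, u→z is +5, n→t is +6 — the shift increases by 1 each position. Letter i (0-indexed) is shifted by i+3, so successive shifts are 3, 4, 5, ….
For staple: s+3=v, t+4=x, a+5=f, p+6=v, l+7=s, e+8=m.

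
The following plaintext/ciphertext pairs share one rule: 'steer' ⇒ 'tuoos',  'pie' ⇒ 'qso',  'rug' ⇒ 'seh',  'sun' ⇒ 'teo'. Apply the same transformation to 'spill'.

tqsmm

The shift depends on letter class: consonant s→t is +1, but vowel e→o is +10. The rule splits by letter class: vowels +10, consonants +1.
Applying it to spill: s(cons)+1=t, p(cons)+1=q, i(vowel)+10=s, l(cons)+1=m, l(cons)+1=m.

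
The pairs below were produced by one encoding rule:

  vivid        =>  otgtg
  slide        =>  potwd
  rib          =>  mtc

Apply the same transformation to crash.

Two steps: reverse the string, then apply a Caesar shift of +11.
For crash: reverse → hsarc; then shift: h+11=s, s+11=d, a+11=l, r+11=c, c+11=n.

sdlcn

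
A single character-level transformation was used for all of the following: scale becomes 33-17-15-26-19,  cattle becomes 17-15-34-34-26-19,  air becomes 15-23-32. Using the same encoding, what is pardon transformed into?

s is letter #19 and maps to 33: an offset of 14. The number is (letter's place in the alphabet, a=1) + 14.
On pardon: p=16→30, a=1→15, r=18→32, d=4→18, o=15→29, n=14→28.

30-15-32-18-29-28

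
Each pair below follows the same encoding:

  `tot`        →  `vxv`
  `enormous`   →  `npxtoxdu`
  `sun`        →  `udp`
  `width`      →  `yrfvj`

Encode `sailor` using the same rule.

ujrnxt

Vowels shift forward by 9 and consonants shift forward by 2.
Applying it to sailor: s(cons)+2=u, a(vowel)+9=j, i(vowel)+9=r, l(cons)+2=n, o(vowel)+9=x, r(cons)+2=t.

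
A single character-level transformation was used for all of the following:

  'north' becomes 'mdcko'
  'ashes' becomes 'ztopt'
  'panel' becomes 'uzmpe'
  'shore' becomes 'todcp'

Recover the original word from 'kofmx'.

thing

This is an affine cipher: with a=0,…,z=25, each position x becomes (17x+25) mod 26.
Reversing it on kofmx: k(10)→23·(10−25)≡19=t; o(14)→23·(14−25)≡7=h; f(5)→23·(5−25)≡8=i; m(12)→23·(12−25)≡13=n; x(23)→23·(23−25)≡6=g (all mod 26).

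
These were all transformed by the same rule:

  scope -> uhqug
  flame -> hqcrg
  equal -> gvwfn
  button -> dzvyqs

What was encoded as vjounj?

Shifts by position in scope: pos 0: s→u (+2), pos 1: c→h (+5), pos 2: o→q (+2), pos 3: p→u (+5) — repeating every 2. It's a Vigenère-style cipher with numeric key [2,5]: position i shifts by key[i mod 2].
Decoding vjounj: v−2=t, j−5=e, o−2=m, u−5=p, n−2=l, j−5=e.

temple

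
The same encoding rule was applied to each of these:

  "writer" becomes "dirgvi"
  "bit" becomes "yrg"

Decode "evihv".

This is the alphabet-reversal cipher (Atbash): a becomes z, b becomes y, etc.
Reversing it on evihv: e↔v, v↔e, i↔r, h↔s, v↔e.

verse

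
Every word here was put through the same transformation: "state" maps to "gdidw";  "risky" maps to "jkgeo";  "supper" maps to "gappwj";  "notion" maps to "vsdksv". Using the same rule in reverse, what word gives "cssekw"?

s(18)→g(6) and t(19)→d(3) fit y≡23x+8 (mod 26); the inverse of 23 mod 26 is 17. Treating letters as 0–25, the rule is x ↦ 23x + 8 (mod 26).
Decoding cssekw: c(2)→17·(2−8)≡2=c; s(18)→17·(18−8)≡14=o; s(18)→17·(18−8)≡14=o; e(4)→17·(4−8)≡10=k; k(10)→17·(10−8)≡8=i; w(22)→17·(22−8)≡4=e (all mod 26).

cookie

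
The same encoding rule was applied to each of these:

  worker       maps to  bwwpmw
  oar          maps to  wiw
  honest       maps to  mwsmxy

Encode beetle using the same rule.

The shift depends on letter class: consonant w→b is +5, but vowel o→w is +8. Vowels shift forward by 8 and consonants shift forward by 5.
For beetle: b(cons)+5=g, e(vowel)+8=m, e(vowel)+8=m, t(cons)+5=y, l(cons)+5=q, e(vowel)+8=m.

gmmyqm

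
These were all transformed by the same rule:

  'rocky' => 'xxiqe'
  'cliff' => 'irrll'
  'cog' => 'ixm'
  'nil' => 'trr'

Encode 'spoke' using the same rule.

The shift depends on letter class: consonant r→x is +6, but vowel o→x is +9. The rule splits by letter class: vowels +9, consonants +6.
On spoke: s(cons)+6=y, p(cons)+6=v, o(vowel)+9=x, k(cons)+6=q, e(vowel)+9=n.

yvxqn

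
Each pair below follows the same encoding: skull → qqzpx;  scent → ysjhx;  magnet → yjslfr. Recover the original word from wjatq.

Two steps: reverse the string, then apply a Caesar shift of +5.
Decoding wjatq: shift back: w−5=r, j−5=e, a−5=v, t−5=o, q−5=l → revol; then reverse → lover.

lover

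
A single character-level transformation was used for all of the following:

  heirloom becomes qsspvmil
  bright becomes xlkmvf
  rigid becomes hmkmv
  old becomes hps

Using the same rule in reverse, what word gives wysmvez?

The word is reversed, then every letter is shifted forward by 4.
Decoding wysmvez: shift back: w−4=s, y−4=u, s−4=o, m−4=i, v−4=r, e−4=a, z−4=v → suoirav; then reverse → various.

various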